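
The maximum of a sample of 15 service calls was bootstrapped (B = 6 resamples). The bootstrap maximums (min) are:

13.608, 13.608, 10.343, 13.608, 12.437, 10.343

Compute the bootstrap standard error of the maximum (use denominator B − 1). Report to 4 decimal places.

SE* = 1.6005

Bootstrap SE is the standard deviation of the 6 replicate maximums.
Mean of replicates: (13.608 + 13.608 + 10.343 + 13.608 + 12.437 + 10.343) / 6 = 73.94700 / 6 = 12.32450
Sum of squared deviations: (+1.28350)² + (+1.28350)² + (−1.98150)² + (+1.28350)² + (+0.11250)² + (−1.98150)² = 12.80746
Variance = 12.80746 / 5 = 2.56149
SE* = √2.56149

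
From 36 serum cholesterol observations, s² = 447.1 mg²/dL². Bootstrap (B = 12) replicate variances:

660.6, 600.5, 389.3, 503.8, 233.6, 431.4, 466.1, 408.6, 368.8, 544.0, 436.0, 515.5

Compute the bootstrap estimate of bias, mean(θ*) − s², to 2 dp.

mean(θ*) = (660.6 + 600.5 + 389.3 + 503.8 + 233.6 + 431.4 + 466.1 + 408.6 + 368.8 + 544.0 + 436.0 + 515.5) / 12 = 463.183
bias = 463.183 − 447.1

bias = +16.08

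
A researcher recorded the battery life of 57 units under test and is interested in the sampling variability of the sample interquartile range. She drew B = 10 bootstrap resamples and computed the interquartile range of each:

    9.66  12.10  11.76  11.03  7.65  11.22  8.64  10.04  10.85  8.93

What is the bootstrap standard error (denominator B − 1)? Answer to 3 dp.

Bootstrap SE is the standard deviation of the 10 replicate interquartile ranges.
Mean of replicates: (9.66 + 12.10 + 11.76 + 11.03 + 7.65 + 11.22 + 8.64 + 10.04 + 10.85 + 8.93) / 10 = 101.8800 / 10 = 10.1880
Sum of squared deviations: (−0.5280)² + (+1.9120)² + (+1.5720)² + (+0.8420)² + (−2.5380)² + (+1.0320)² + (−1.5480)² + (−0.1480)² + (+0.6620)² + (−1.2580)² = 19.0602
Variance = 19.0602 / 9 = 2.1178
SE* = √2.1178

SE* = 1.455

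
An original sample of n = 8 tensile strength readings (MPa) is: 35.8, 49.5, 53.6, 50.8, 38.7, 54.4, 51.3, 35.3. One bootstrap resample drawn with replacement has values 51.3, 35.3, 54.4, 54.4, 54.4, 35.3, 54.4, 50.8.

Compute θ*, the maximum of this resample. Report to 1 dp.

θ* = 54.4

Maximum = 54.4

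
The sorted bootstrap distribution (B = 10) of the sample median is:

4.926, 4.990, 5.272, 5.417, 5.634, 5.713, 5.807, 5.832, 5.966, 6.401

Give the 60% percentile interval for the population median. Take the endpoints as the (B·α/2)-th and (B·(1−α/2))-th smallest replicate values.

(4.990, 5.832)

α = 0.40; lower rank = 10 × 0.200 = 2; upper rank = 10 × 0.800 = 8.
The 2nd smallest replicate is 4.990; the 8th is 5.832.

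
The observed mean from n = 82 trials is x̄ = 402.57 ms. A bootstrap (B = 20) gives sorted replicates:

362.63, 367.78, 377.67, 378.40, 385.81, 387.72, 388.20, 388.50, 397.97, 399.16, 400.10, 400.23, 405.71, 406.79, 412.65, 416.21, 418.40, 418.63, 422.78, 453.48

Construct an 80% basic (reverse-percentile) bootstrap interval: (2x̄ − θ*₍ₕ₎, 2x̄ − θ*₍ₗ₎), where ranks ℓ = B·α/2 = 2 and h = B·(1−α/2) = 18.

(386.51, 437.36)

Percentile endpoints at ranks 2 and 18: θ*₍2₎ = 367.78, θ*₍18₎ = 418.63.
Basic interval reflects these around x̄:
  lower = 2 × 402.57 − 418.63 = 386.51
  upper = 2 × 402.57 − 367.78 = 437.36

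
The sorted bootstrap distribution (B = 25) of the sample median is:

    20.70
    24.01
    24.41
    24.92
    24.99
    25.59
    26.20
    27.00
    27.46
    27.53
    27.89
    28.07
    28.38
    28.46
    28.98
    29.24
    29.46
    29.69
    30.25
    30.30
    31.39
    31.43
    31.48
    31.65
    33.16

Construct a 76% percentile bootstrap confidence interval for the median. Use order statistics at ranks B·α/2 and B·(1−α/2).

(24.41, 31.43)

α = 0.24; lower rank = 25 × 0.120 = 3; upper rank = 25 × 0.880 = 22.
The 3rd smallest replicate is 24.41; the 22nd is 31.43.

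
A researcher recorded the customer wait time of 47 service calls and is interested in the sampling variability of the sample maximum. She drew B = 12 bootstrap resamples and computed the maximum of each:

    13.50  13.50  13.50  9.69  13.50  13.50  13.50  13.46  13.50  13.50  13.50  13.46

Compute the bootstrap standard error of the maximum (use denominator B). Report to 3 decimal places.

Bootstrap SE is the standard deviation of the 12 replicate maximums.
Mean of replicates: (13.50 + 13.50 + 13.50 + 9.69 + 13.50 + 13.50 + 13.50 + 13.46 + 13.50 + 13.50 + 13.50 + 13.46) / 12 = 158.1100 / 12 = 13.1758
Sum of squared deviations: (+0.3242)² + (+0.3242)² + (+0.3242)² + (−3.4858)² + (+0.3242)² + (+0.3242)² + (+0.3242)² + (+0.2842)² + (+0.3242)² + (+0.3242)² + (+0.3242)² + (+0.2842)² = 13.2583
Variance = 13.2583 / 12 = 1.1049
SE* = √1.1049

SE* = 1.051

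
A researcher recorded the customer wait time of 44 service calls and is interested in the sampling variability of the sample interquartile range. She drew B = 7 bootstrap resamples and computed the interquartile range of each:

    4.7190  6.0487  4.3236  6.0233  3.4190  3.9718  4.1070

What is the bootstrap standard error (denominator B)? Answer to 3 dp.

SE* = 0.943

Bootstrap SE is the standard deviation of the 7 replicate interquartile ranges.
Mean of replicates: (4.7190 + 6.0487 + 4.3236 + 6.0233 + 3.4190 + 3.9718 + 4.1070) / 7 = 32.61240 / 7 = 4.65891
Sum of squared deviations: (+0.06009)² + (+1.38979)² + (−0.33531)² + (+1.36439)² + (−1.23991)² + (−0.68711)² + (−0.55191)² = 6.22322
Variance = 6.22322 / 7 = 0.88903
SE* = √0.88903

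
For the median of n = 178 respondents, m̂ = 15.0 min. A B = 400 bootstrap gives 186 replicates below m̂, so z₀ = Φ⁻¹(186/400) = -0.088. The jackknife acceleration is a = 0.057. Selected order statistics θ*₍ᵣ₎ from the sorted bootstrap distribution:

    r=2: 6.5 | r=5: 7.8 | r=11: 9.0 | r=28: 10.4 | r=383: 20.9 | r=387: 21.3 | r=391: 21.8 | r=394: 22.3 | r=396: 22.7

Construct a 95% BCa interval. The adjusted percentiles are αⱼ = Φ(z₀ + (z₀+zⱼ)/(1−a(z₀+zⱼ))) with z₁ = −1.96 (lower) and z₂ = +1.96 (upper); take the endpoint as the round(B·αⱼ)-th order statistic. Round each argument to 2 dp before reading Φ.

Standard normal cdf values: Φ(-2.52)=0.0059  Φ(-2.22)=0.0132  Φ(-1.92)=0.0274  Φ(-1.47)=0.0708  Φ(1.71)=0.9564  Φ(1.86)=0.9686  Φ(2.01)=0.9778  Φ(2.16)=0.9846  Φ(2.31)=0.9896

(9.0, 21.8)

Lower: z₀ + z₁ = -0.088 + (-1.960) = -2.048; 1 − a(z₀+z₁) = 1 − (0.057)(-2.048) = 1.1167; argument = -0.088 + (-2.048)/1.1167 = -1.9219 → -1.92.
α₁ = Φ(-1.92) = 0.0274; rank = round(400 × 0.0274) = 11; θ*₍11₎ = 9.0.
Upper: z₀ + z₂ = 1.872; 1 − a(z₀+z₂) = 0.8933; argument = 2.0076 → 2.01; α₂ = 0.9778; rank = 391; θ*₍391₎ = 21.8.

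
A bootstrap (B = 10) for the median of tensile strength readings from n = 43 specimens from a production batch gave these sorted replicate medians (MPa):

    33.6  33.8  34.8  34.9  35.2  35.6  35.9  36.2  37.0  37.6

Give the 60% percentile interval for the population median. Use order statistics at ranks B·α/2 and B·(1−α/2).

(33.8, 36.2)

α = 0.40; lower rank = 10 × 0.200 = 2; upper rank = 10 × 0.800 = 8.
The 2nd smallest replicate is 33.8; the 8th is 36.2.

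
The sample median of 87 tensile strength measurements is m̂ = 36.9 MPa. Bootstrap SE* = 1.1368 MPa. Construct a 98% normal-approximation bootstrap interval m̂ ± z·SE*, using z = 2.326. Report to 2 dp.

(34.26, 39.54)

Margin = 2.326 × 1.1368 = 2.644
Interval: 36.9 ± 2.644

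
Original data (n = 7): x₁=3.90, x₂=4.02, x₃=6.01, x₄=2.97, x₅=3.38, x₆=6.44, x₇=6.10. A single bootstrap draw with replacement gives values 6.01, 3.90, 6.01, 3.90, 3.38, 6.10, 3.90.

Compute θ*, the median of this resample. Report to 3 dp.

θ* = 3.900

Sorted: 3.38, 3.90, 3.90, 3.90, 6.01, 6.01, 6.10
Median = middle value = 3.900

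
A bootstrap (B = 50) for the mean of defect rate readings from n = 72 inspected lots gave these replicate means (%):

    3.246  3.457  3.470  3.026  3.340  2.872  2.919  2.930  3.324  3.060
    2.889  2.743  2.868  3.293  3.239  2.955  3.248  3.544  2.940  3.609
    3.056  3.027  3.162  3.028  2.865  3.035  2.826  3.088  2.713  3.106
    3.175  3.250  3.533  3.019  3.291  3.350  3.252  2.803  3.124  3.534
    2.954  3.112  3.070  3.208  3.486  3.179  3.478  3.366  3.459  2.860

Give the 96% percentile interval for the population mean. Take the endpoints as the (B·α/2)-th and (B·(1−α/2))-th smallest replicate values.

(2.713, 3.544)

Sorted replicates: 2.713, 2.743, 2.803, 2.826, 2.860, 2.865, 2.868, 2.872, 2.889, 2.919, 2.930, 2.940, 2.954, 2.955, 3.019, 3.026, 3.027, 3.028, 3.035, 3.056, 3.060, 3.070, 3.088, 3.106, 3.112, 3.124, 3.162, 3.175, 3.179, 3.208, 3.239, 3.246, 3.248, 3.250, 3.252, 3.291, 3.293, 3.324, 3.340, 3.350, 3.366, 3.457, 3.459, 3.470, 3.478, 3.486, 3.533, 3.534, 3.544, 3.609
α = 0.04; lower rank = 50 × 0.020 = 1; upper rank = 50 × 0.980 = 49.
The 1st smallest replicate is 2.713; the 49th is 3.544.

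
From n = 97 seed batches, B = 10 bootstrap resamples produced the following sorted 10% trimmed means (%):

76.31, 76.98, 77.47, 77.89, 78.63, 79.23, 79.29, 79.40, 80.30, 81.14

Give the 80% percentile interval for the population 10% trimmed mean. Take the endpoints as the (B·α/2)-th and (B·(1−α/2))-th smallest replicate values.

α = 0.20; lower rank = 10 × 0.100 = 1; upper rank = 10 × 0.900 = 9.
The 1st smallest replicate is 76.31; the 9th is 80.30.

(76.31, 80.30)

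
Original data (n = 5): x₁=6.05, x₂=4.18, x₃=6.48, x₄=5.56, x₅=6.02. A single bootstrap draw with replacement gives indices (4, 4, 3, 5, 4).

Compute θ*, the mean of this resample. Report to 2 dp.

Resample values: 5.56, 5.56, 6.48, 6.02, 5.56.
Mean = (5.56 + 5.56 + 6.48 + 6.02 + 5.56) / 5 = 29.180 / 5 = 5.84

θ* = 5.84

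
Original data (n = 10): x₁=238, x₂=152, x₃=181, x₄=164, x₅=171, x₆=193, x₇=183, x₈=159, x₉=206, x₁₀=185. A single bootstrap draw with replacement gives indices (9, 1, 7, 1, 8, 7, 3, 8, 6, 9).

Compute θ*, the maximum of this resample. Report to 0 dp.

Resample values: 206, 238, 183, 238, 159, 183, 181, 159, 193, 206.
Maximum = 238

θ* = 238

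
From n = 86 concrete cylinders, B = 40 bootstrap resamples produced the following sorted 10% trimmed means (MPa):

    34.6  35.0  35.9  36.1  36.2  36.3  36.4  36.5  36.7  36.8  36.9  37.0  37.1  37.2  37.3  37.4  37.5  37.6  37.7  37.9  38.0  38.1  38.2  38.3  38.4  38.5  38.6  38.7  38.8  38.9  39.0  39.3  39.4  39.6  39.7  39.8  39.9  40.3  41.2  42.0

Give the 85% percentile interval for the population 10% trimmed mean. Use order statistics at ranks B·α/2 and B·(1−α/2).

(35.9, 39.9)

α = 0.15; lower rank = 40 × 0.075 = 3; upper rank = 40 × 0.925 = 37.
The 3rd smallest replicate is 35.9; the 37th is 39.9.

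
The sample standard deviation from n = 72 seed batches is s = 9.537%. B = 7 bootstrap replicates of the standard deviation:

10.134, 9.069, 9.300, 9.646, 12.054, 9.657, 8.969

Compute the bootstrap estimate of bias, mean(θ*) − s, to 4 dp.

mean(θ*) = (10.134 + 9.069 + 9.300 + 9.646 + 12.054 + 9.657 + 8.969) / 7 = 9.83271
bias = 9.83271 − 9.537

bias = +0.2957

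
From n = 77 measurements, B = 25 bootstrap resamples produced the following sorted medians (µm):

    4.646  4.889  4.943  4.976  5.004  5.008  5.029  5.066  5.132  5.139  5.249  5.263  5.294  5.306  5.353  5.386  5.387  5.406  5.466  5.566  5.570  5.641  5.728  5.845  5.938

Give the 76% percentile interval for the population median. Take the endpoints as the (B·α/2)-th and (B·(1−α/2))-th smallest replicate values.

(4.943, 5.641)

α = 0.24; lower rank = 25 × 0.120 = 3; upper rank = 25 × 0.880 = 22.
The 3rd smallest replicate is 4.943; the 22nd is 5.641.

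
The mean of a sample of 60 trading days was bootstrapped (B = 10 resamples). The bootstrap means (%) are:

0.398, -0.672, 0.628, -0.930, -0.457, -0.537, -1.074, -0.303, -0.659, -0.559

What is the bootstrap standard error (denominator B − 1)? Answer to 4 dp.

SE* = 0.5399

Bootstrap SE is the standard deviation of the 10 replicate means.
Mean of replicates: (0.398 + (-0.672) + 0.628 + (-0.930) + (-0.457) + (-0.537) + (-1.074) + (-0.303) + (-0.659) + (-0.559)) / 10 = -4.16500 / 10 = -0.41650
Sum of squared deviations: (+0.81450)² + (−0.25550)² + (+1.04450)² + (−0.51350)² + (−0.04050)² + (−0.12050)² + (−0.65750)² + (+0.11350)² + (−0.24250)² + (−0.14250)² = 2.62381
Variance = 2.62381 / 9 = 0.29153
SE* = √0.29153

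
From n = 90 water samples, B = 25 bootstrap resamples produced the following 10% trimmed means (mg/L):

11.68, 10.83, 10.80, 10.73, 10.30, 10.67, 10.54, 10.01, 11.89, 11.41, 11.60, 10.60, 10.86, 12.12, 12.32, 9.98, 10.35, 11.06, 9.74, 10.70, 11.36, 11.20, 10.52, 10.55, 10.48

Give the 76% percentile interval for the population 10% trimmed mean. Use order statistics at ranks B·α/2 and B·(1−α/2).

(10.01, 11.68)

Sorted replicates: 9.74, 9.98, 10.01, 10.30, 10.35, 10.48, 10.52, 10.54, 10.55, 10.60, 10.67, 10.70, 10.73, 10.80, 10.83, 10.86, 11.06, 11.20, 11.36, 11.41, 11.60, 11.68, 11.89, 12.12, 12.32
α = 0.24; lower rank = 25 × 0.120 = 3; upper rank = 25 × 0.880 = 22.
The 3rd smallest replicate is 10.01; the 22nd is 11.68.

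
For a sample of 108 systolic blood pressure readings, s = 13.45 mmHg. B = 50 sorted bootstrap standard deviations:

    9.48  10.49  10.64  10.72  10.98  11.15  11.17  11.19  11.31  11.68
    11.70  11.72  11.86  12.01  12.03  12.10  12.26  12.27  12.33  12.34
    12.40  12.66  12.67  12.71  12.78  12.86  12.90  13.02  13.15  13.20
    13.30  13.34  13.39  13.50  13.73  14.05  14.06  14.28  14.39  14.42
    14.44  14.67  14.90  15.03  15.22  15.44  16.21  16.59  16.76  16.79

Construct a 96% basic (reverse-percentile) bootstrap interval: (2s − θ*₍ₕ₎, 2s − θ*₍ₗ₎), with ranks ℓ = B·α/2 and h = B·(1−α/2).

Percentile endpoints at ranks 1 and 49: θ*₍1₎ = 9.48, θ*₍49₎ = 16.76.
Basic interval reflects these around s:
  lower = 2 × 13.45 − 16.76 = 10.14
  upper = 2 × 13.45 − 9.48 = 17.42

(10.14, 17.42)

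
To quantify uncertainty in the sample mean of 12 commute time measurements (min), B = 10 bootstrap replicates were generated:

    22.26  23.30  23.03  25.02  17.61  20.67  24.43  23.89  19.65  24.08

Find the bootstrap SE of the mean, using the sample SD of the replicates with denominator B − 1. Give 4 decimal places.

Bootstrap SE is the standard deviation of the 10 replicate means.
Mean of replicates: (22.26 + 23.30 + 23.03 + 25.02 + 17.61 + 20.67 + 24.43 + 23.89 + 19.65 + 24.08) / 10 = 223.94000 / 10 = 22.39400
Sum of squared deviations: (−0.13400)² + (+0.90600)² + (+0.63600)² + (+2.62600)² + (−4.78400)² + (−1.72400)² + (+2.03600)² + (+1.49600)² + (−2.74400)² + (+1.68600)² = 50.75344
Variance = 50.75344 / 9 = 5.63927
SE* = √5.63927

SE* = 2.3747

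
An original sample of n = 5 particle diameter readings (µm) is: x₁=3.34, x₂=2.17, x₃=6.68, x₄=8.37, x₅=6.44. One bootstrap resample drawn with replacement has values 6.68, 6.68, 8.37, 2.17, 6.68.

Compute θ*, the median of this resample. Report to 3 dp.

θ* = 6.680

Sorted: 2.17, 6.68, 6.68, 6.68, 8.37
Median = middle value = 6.680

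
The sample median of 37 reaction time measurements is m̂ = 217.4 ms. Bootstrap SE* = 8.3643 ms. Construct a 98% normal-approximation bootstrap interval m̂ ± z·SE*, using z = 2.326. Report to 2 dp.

(197.94, 236.86)

Margin = 2.326 × 8.3643 = 19.455
Interval: 217.4 ± 19.455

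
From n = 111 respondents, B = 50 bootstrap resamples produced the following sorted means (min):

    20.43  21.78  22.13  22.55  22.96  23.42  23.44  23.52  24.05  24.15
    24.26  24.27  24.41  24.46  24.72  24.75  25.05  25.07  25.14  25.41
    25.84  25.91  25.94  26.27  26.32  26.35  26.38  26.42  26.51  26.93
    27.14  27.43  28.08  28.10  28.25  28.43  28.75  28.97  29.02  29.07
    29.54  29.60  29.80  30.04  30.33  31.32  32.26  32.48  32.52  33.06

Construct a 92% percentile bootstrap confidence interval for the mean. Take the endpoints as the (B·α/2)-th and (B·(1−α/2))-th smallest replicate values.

α = 0.08; lower rank = 50 × 0.040 = 2; upper rank = 50 × 0.960 = 48.
The 2nd smallest replicate is 21.78; the 48th is 32.48.

(21.78, 32.48)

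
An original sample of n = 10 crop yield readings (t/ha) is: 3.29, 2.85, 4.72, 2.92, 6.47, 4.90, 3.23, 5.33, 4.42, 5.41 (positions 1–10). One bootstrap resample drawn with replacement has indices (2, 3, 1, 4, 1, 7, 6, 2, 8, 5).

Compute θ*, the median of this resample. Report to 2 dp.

Resample values: 2.85, 4.72, 3.29, 2.92, 3.29, 3.23, 4.90, 2.85, 5.33, 6.47.
Sorted: 2.85, 2.85, 2.92, 3.23, 3.29, 3.29, 4.72, 4.90, 5.33, 6.47
Median = average of the two middle values = 3.29

θ* = 3.29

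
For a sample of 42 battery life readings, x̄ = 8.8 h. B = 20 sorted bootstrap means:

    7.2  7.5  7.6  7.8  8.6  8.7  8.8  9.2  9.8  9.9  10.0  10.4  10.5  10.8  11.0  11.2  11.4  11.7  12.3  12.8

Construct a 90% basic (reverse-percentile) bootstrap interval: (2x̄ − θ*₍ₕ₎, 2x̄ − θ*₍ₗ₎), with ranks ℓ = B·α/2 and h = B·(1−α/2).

(5.3, 10.4)

Percentile endpoints at ranks 1 and 19: θ*₍1₎ = 7.2, θ*₍19₎ = 12.3.
Basic interval reflects these around x̄:
  lower = 2 × 8.8 − 12.3 = 5.3
  upper = 2 × 8.8 − 7.2 = 10.4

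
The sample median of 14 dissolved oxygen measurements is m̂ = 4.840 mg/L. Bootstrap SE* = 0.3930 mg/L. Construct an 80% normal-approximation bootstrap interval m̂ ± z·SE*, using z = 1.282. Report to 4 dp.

(4.3362, 5.3438)

Margin = 1.282 × 0.3930 = 0.50383
Interval: 4.840 ± 0.50383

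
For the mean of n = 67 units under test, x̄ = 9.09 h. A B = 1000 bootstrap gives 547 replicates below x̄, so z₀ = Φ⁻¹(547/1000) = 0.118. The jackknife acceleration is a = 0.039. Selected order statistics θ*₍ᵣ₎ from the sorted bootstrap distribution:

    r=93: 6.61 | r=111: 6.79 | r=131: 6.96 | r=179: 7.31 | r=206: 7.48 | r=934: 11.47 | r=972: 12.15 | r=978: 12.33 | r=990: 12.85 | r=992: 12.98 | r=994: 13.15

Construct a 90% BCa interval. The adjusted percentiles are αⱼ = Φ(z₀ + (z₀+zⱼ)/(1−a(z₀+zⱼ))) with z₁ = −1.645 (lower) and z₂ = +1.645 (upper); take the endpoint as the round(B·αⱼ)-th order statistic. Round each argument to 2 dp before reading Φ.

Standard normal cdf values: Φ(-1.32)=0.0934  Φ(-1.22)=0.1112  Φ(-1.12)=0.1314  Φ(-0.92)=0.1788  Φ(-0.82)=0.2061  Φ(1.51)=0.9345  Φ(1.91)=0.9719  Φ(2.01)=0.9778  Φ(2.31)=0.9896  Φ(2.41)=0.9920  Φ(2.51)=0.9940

(6.61, 12.33)

Lower: z₀ + z₁ = 0.118 + (-1.645) = -1.527; 1 − a(z₀+z₁) = 1 − (0.039)(-1.527) = 1.0596; argument = 0.118 + (-1.527)/1.0596 = -1.3232 → -1.32.
α₁ = Φ(-1.32) = 0.0934; rank = round(1000 × 0.0934) = 93; θ*₍93₎ = 6.61.
Upper: z₀ + z₂ = 1.763; 1 − a(z₀+z₂) = 0.9312; argument = 2.0112 → 2.01; α₂ = 0.9778; rank = 978; θ*₍978₎ = 12.33.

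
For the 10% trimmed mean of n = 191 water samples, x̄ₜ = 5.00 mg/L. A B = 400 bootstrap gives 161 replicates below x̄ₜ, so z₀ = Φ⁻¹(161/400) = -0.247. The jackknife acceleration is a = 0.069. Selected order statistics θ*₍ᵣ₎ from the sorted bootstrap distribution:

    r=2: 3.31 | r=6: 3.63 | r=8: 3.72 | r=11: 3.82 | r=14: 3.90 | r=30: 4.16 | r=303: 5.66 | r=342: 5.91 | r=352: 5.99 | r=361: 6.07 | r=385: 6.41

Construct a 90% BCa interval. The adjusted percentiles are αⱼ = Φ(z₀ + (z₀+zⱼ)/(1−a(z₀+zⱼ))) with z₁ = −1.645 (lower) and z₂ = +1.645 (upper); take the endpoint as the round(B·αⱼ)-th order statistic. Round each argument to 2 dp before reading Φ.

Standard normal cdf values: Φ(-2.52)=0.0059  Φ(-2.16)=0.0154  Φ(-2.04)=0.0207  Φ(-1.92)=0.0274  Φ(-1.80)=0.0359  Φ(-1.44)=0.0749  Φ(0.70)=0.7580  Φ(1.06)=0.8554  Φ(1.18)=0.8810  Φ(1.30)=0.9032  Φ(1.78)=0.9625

Lower: z₀ + z₁ = -0.247 + (-1.645) = -1.892; 1 − a(z₀+z₁) = 1 − (0.069)(-1.892) = 1.1305; argument = -0.247 + (-1.892)/1.1305 = -1.9205 → -1.92.
α₁ = Φ(-1.92) = 0.0274; rank = round(400 × 0.0274) = 11; θ*₍11₎ = 3.82.
Upper: z₀ + z₂ = 1.398; 1 − a(z₀+z₂) = 0.9035; argument = 1.3003 → 1.30; α₂ = 0.9032; rank = 361; θ*₍361₎ = 6.07.

(3.82, 6.07)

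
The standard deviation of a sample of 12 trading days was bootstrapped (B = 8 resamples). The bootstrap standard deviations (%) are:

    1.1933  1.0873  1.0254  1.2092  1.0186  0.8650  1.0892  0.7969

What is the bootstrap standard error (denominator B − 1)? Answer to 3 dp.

SE* = 0.145

Bootstrap SE is the standard deviation of the 8 replicate standard deviations.
Mean of replicates: (1.1933 + 1.0873 + 1.0254 + 1.2092 + 1.0186 + 0.8650 + 1.0892 + 0.7969) / 8 = 8.28490 / 8 = 1.03561
Sum of squared deviations: (+0.15769)² + (+0.05169)² + (−0.01021)² + (+0.17359)² + (−0.01701)² + (−0.17061)² + (+0.05359)² + (−0.23871)² = 0.14703
Variance = 0.14703 / 7 = 0.02100
SE* = √0.02100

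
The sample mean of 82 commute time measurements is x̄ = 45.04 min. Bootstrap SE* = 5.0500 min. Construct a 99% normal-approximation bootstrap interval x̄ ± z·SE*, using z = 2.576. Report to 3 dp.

Margin = 2.576 × 5.0500 = 13.0088
Interval: 45.04 ± 13.0088

(32.031, 58.049)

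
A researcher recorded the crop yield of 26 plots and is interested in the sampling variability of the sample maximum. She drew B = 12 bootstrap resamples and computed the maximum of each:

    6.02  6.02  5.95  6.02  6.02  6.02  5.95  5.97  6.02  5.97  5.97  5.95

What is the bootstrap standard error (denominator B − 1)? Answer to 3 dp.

SE* = 0.032

Bootstrap SE is the standard deviation of the 12 replicate maximums.
Mean of replicates: (6.02 + 6.02 + 5.95 + 6.02 + 6.02 + 6.02 + 5.95 + 5.97 + 6.02 + 5.97 + 5.97 + 5.95) / 12 = 71.8800 / 12 = 5.9900
Sum of squared deviations: (+0.0300)² + (+0.0300)² + (−0.0400)² + (+0.0300)² + (+0.0300)² + (+0.0300)² + (−0.0400)² + (−0.0200)² + (+0.0300)² + (−0.0200)² + (−0.0200)² + (−0.0400)² = 0.0114
Variance = 0.0114 / 11 = 0.0010
SE* = √0.0010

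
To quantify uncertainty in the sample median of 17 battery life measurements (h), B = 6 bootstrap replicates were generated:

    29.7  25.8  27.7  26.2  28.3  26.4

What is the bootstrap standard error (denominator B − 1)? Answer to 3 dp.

Bootstrap SE is the standard deviation of the 6 replicate medians.
Mean of replicates: (29.7 + 25.8 + 27.7 + 26.2 + 28.3 + 26.4) / 6 = 164.1000 / 6 = 27.3500
Sum of squared deviations: (+2.3500)² + (−1.5500)² + (+0.3500)² + (−1.1500)² + (+0.9500)² + (−0.9500)² = 11.1750
Variance = 11.1750 / 5 = 2.2350
SE* = √2.2350

SE* = 1.495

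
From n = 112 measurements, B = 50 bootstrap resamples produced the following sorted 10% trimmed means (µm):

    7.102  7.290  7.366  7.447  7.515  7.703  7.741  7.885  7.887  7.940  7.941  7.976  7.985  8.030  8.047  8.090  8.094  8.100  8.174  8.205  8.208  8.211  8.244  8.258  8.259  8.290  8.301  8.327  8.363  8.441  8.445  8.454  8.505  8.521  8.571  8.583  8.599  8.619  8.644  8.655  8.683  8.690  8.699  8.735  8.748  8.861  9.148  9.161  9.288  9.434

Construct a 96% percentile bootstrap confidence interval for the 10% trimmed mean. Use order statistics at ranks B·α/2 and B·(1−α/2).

(7.102, 9.288)

α = 0.04; lower rank = 50 × 0.020 = 1; upper rank = 50 × 0.980 = 49.
The 1st smallest replicate is 7.102; the 49th is 9.288.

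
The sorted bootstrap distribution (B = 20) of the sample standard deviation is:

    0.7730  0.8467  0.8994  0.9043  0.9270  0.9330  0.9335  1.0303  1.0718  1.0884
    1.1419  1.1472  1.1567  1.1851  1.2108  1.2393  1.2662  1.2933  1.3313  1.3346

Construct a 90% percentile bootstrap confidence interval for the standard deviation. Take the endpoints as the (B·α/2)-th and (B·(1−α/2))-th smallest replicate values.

(0.7730, 1.3313)

α = 0.10; lower rank = 20 × 0.050 = 1; upper rank = 20 × 0.950 = 19.
The 1st smallest replicate is 0.7730; the 19th is 1.3313.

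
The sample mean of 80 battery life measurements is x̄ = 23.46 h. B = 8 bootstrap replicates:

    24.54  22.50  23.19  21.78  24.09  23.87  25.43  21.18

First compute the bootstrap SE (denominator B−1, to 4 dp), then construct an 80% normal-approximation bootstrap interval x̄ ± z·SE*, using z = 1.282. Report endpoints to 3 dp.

(21.616, 25.304)

Mean of replicates = 23.3225; sum of squared deviations = 14.4763; SE* = √(14.4763/7) = 1.4381
Margin = 1.282 × 1.4381 = 1.8436
Interval: 23.46 ± 1.8436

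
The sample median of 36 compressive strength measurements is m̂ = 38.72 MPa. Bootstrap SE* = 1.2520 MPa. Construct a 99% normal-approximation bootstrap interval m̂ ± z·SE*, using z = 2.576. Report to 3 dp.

Margin = 2.576 × 1.2520 = 3.2252
Interval: 38.72 ± 3.2252

(35.495, 41.945)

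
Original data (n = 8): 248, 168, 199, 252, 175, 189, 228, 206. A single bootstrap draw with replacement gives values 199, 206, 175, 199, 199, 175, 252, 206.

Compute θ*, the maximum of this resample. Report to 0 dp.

θ* = 252

Maximum = 252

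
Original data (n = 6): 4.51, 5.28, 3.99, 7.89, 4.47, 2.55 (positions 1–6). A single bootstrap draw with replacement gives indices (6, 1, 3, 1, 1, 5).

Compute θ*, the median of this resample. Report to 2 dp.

Resample values: 2.55, 4.51, 3.99, 4.51, 4.51, 4.47.
Sorted: 2.55, 3.99, 4.47, 4.51, 4.51, 4.51
Median = average of the two middle values = 4.49

θ* = 4.49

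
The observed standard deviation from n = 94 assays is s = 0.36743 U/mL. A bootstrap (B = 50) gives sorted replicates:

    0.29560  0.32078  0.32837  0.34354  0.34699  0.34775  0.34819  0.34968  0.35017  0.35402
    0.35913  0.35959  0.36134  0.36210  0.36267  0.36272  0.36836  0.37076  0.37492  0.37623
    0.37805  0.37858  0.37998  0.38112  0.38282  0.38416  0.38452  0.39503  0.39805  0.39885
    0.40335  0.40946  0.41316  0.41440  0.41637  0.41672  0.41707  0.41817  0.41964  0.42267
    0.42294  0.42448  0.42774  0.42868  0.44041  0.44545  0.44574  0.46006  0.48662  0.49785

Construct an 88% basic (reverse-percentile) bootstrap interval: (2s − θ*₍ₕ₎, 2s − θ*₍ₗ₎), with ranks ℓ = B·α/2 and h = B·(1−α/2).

(0.28912, 0.40649)

Percentile endpoints at ranks 3 and 47: θ*₍3₎ = 0.32837, θ*₍47₎ = 0.44574.
Basic interval reflects these around s:
  lower = 2 × 0.36743 − 0.44574 = 0.28912
  upper = 2 × 0.36743 − 0.32837 = 0.40649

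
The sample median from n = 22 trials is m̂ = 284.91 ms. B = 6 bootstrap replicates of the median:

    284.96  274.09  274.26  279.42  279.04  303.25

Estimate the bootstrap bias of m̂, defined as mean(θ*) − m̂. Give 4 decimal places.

mean(θ*) = (284.96 + 274.09 + 274.26 + 279.42 + 279.04 + 303.25) / 6 = 282.50333
bias = 282.50333 − 284.91

bias = −2.4067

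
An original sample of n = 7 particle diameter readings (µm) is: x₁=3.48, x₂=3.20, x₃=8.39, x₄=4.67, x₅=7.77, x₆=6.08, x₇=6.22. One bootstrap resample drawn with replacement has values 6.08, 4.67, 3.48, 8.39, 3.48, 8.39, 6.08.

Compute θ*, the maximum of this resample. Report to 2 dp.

Maximum = 8.39

θ* = 8.39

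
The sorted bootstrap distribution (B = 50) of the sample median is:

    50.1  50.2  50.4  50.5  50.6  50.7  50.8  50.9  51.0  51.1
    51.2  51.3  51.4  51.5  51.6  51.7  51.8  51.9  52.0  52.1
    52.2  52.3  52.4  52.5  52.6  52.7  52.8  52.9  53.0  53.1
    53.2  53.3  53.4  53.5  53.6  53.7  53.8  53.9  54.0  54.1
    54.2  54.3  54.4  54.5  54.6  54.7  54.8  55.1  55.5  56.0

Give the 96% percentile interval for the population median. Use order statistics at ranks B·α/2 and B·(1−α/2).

α = 0.04; lower rank = 50 × 0.020 = 1; upper rank = 50 × 0.980 = 49.
The 1st smallest replicate is 50.1; the 49th is 55.5.

(50.1, 55.5)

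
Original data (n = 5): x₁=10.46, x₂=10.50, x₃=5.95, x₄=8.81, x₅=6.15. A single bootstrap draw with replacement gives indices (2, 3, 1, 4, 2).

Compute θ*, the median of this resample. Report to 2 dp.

Resample values: 10.50, 5.95, 10.46, 8.81, 10.50.
Sorted: 5.95, 8.81, 10.46, 10.50, 10.50
Median = middle value = 10.46

θ* = 10.46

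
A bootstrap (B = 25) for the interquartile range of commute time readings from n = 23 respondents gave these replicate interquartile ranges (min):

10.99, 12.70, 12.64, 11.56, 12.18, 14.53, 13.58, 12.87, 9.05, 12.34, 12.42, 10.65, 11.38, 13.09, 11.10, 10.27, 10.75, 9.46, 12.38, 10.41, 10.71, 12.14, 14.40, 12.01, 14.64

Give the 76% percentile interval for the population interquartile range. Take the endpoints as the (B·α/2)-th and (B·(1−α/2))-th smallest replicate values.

Sorted replicates: 9.05, 9.46, 10.27, 10.41, 10.65, 10.71, 10.75, 10.99, 11.10, 11.38, 11.56, 12.01, 12.14, 12.18, 12.34, 12.38, 12.42, 12.64, 12.70, 12.87, 13.09, 13.58, 14.40, 14.53, 14.64
α = 0.24; lower rank = 25 × 0.120 = 3; upper rank = 25 × 0.880 = 22.
The 3rd smallest replicate is 10.27; the 22nd is 13.58.

(10.27, 13.58)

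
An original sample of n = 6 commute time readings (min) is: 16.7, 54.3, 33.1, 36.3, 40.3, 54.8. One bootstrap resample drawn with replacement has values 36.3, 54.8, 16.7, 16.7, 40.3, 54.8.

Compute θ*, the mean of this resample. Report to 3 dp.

θ* = 36.600

Mean = (36.3 + 54.8 + 16.7 + 16.7 + 40.3 + 54.8) / 6 = 219.60 / 6 = 36.600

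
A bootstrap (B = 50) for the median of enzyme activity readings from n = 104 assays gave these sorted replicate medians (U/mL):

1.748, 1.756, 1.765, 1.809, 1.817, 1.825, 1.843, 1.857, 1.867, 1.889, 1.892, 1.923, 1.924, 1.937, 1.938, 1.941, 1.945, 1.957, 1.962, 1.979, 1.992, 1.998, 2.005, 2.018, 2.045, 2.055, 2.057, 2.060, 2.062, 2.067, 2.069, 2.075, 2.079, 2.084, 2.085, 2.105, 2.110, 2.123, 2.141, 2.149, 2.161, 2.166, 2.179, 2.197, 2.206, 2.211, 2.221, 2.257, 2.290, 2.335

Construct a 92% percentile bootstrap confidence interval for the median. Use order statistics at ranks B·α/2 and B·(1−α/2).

α = 0.08; lower rank = 50 × 0.040 = 2; upper rank = 50 × 0.960 = 48.
The 2nd smallest replicate is 1.756; the 48th is 2.257.

(1.756, 2.257)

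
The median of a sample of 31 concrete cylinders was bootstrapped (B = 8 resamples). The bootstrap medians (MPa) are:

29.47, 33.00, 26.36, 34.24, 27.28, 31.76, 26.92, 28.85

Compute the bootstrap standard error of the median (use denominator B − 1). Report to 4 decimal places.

SE* = 2.9581

Bootstrap SE is the standard deviation of the 8 replicate medians.
Mean of replicates: (29.47 + 33.00 + 26.36 + 34.24 + 27.28 + 31.76 + 26.92 + 28.85) / 8 = 237.88000 / 8 = 29.73500
Sum of squared deviations: (−0.26500)² + (+3.26500)² + (−3.37500)² + (+4.50500)² + (−2.45500)² + (+2.02500)² + (−2.81500)² + (−0.88500)² = 61.25120
Variance = 61.25120 / 7 = 8.75017
SE* = √8.75017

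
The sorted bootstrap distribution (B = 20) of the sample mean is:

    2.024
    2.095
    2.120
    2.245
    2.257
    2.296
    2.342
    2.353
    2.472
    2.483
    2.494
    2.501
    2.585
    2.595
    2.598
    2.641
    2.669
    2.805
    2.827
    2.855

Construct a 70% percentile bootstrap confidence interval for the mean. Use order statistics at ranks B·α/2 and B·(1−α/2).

(2.120, 2.669)

α = 0.30; lower rank = 20 × 0.150 = 3; upper rank = 20 × 0.850 = 17.
The 3rd smallest replicate is 2.120; the 17th is 2.669.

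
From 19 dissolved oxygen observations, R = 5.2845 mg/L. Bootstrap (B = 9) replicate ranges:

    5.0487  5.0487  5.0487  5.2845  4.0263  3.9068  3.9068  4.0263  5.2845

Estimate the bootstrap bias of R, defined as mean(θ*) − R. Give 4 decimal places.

bias = −0.6644

mean(θ*) = (5.0487 + 5.0487 + 5.0487 + 5.2845 + 4.0263 + 3.9068 + 3.9068 + 4.0263 + 5.2845) / 9 = 4.62014
bias = 4.62014 − 5.2845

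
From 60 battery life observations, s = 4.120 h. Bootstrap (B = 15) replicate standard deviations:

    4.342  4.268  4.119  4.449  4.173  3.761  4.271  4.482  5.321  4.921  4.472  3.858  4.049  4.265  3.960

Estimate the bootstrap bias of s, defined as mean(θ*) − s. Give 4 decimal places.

mean(θ*) = (4.342 + 4.268 + 4.119 + 4.449 + 4.173 + 3.761 + 4.271 + 4.482 + 5.321 + 4.921 + 4.472 + 3.858 + 4.049 + 4.265 + 3.960) / 15 = 4.31407
bias = 4.31407 − 4.120

bias = +0.1941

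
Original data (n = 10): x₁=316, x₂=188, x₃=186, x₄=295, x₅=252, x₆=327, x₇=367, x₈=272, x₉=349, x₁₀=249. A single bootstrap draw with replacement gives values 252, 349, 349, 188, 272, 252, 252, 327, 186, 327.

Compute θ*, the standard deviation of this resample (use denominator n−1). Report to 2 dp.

θ* = 60.96

Mean = 275.4000; sum of squared deviations = 33444.4000
s² = 33444.4000 / 9 = 3716.0444
s = √3716.0444 = 60.96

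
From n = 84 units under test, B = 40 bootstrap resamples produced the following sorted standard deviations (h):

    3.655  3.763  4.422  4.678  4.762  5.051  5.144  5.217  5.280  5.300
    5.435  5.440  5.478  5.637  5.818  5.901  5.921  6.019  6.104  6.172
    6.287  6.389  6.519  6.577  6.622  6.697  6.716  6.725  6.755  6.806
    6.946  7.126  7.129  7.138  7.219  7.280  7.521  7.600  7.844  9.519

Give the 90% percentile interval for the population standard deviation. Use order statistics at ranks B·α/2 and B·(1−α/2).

α = 0.10; lower rank = 40 × 0.050 = 2; upper rank = 40 × 0.950 = 38.
The 2nd smallest replicate is 3.763; the 38th is 7.600.

(3.763, 7.600)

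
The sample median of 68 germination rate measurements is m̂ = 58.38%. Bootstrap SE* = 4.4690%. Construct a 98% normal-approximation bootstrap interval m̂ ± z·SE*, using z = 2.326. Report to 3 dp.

Margin = 2.326 × 4.4690 = 10.3949
Interval: 58.38 ± 10.3949

(47.985, 68.775)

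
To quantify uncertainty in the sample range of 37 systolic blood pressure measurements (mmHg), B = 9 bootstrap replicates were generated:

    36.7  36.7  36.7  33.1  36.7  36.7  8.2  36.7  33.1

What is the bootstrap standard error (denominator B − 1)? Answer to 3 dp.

Bootstrap SE is the standard deviation of the 9 replicate ranges.
Mean of replicates: (36.7 + 36.7 + 36.7 + 33.1 + 36.7 + 36.7 + 8.2 + 36.7 + 33.1) / 9 = 294.6000 / 9 = 32.7333
Sum of squared deviations: (+3.9667)² + (+3.9667)² + (+3.9667)² + (+0.3667)² + (+3.9667)² + (+3.9667)² + (−24.5333)² + (+3.9667)² + (+0.3667)² = 696.5600
Variance = 696.5600 / 8 = 87.0700
SE* = √87.0700

SE* = 9.331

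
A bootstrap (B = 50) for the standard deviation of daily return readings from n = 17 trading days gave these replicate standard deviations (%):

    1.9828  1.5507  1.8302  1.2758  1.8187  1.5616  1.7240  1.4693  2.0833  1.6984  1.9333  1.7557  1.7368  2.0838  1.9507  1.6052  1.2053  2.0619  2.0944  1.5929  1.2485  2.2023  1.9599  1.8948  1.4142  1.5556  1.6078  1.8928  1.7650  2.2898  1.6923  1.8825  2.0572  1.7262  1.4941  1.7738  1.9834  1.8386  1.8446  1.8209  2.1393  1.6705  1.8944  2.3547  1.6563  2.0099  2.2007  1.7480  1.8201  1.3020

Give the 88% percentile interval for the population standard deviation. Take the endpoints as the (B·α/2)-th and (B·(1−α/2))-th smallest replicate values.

Sorted replicates: 1.2053, 1.2485, 1.2758, 1.3020, 1.4142, 1.4693, 1.4941, 1.5507, 1.5556, 1.5616, 1.5929, 1.6052, 1.6078, 1.6563, 1.6705, 1.6923, 1.6984, 1.7240, 1.7262, 1.7368, 1.7480, 1.7557, 1.7650, 1.7738, 1.8187, 1.8201, 1.8209, 1.8302, 1.8386, 1.8446, 1.8825, 1.8928, 1.8944, 1.8948, 1.9333, 1.9507, 1.9599, 1.9828, 1.9834, 2.0099, 2.0572, 2.0619, 2.0833, 2.0838, 2.0944, 2.1393, 2.2007, 2.2023, 2.2898, 2.3547
α = 0.12; lower rank = 50 × 0.060 = 3; upper rank = 50 × 0.940 = 47.
The 3rd smallest replicate is 1.2758; the 47th is 2.2007.

(1.2758, 2.2007)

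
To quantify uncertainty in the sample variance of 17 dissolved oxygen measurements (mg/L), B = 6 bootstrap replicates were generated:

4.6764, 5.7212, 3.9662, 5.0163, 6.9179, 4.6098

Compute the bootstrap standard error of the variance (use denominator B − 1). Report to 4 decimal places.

Bootstrap SE is the standard deviation of the 6 replicate variances.
Mean of replicates: (4.6764 + 5.7212 + 3.9662 + 5.0163 + 6.9179 + 4.6098) / 6 = 30.90780 / 6 = 5.15130
Sum of squared deviations: (−0.47490)² + (+0.56990)² + (−1.18510)² + (−0.13500)² + (+1.76660)² + (−0.54150)² = 5.38710
Variance = 5.38710 / 5 = 1.07742
SE* = √1.07742

SE* = 1.0380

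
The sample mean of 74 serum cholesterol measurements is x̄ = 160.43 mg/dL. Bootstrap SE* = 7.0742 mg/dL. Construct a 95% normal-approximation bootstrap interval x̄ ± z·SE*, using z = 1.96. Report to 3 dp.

(146.565, 174.295)

Margin = 1.96 × 7.0742 = 13.8654
Interval: 160.43 ± 13.8654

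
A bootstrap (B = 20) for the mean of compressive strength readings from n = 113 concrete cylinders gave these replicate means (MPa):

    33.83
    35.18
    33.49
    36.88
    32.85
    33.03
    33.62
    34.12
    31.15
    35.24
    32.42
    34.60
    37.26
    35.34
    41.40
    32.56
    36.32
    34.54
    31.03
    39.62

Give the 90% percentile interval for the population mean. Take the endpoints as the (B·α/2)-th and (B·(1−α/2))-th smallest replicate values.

(31.03, 39.62)

Sorted replicates: 31.03, 31.15, 32.42, 32.56, 32.85, 33.03, 33.49, 33.62, 33.83, 34.12, 34.54, 34.60, 35.18, 35.24, 35.34, 36.32, 36.88, 37.26, 39.62, 41.40
α = 0.10; lower rank = 20 × 0.050 = 1; upper rank = 20 × 0.950 = 19.
The 1st smallest replicate is 31.03; the 19th is 39.62.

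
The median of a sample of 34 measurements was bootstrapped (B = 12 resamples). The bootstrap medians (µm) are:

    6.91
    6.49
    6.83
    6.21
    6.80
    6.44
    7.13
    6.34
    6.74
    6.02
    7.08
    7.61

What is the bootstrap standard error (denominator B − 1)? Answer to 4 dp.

SE* = 0.4442

Bootstrap SE is the standard deviation of the 12 replicate medians.
Mean of replicates: (6.91 + 6.49 + 6.83 + 6.21 + 6.80 + 6.44 + 7.13 + 6.34 + 6.74 + 6.02 + 7.08 + 7.61) / 12 = 80.60000 / 12 = 6.71667
Sum of squared deviations: (+0.19333)² + (−0.22667)² + (+0.11333)² + (−0.50667)² + (+0.08333)² + (−0.27667)² + (+0.41333)² + (−0.37667)² + (+0.02333)² + (−0.69667)² + (+0.36333)² + (+0.89333)² = 2.17047
Variance = 2.17047 / 11 = 0.19732
SE* = √0.19732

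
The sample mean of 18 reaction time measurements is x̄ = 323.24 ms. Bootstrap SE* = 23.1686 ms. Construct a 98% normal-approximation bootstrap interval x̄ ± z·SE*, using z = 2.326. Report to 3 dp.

Margin = 2.326 × 23.1686 = 53.8902
Interval: 323.24 ± 53.8902

(269.350, 377.130)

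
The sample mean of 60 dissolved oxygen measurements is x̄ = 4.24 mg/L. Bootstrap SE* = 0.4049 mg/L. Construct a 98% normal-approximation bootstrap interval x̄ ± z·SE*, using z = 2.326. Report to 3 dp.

Margin = 2.326 × 0.4049 = 0.9418
Interval: 4.24 ± 0.9418

(3.298, 5.182)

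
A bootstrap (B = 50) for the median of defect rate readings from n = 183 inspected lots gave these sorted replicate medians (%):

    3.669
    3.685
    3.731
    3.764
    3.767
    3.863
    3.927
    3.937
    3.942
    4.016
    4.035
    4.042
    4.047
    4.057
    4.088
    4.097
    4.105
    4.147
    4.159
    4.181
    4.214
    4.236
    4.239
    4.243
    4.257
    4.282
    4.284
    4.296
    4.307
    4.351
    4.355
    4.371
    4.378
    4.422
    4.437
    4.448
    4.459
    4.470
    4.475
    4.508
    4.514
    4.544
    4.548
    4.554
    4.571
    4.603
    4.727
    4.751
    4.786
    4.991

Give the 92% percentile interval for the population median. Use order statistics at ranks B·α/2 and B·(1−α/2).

α = 0.08; lower rank = 50 × 0.040 = 2; upper rank = 50 × 0.960 = 48.
The 2nd smallest replicate is 3.685; the 48th is 4.751.

(3.685, 4.751)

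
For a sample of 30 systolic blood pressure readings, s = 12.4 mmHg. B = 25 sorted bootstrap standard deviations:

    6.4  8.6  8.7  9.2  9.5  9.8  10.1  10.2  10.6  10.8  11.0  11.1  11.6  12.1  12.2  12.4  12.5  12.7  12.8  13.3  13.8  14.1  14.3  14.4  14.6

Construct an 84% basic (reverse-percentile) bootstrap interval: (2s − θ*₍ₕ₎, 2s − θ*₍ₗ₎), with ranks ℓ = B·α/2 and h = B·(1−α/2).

Percentile endpoints at ranks 2 and 23: θ*₍2₎ = 8.6, θ*₍23₎ = 14.3.
Basic interval reflects these around s:
  lower = 2 × 12.4 − 14.3 = 10.5
  upper = 2 × 12.4 − 8.6 = 16.2

(10.5, 16.2)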